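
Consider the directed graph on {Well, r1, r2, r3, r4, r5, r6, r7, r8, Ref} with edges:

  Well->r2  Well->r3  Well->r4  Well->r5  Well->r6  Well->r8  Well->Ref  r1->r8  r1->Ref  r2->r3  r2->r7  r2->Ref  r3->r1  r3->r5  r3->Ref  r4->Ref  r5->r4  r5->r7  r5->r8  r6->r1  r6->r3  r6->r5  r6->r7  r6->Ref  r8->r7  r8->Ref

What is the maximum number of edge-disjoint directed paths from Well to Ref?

6

Assign every edge capacity 1; by Menger, the answer equals the max flow.
Path Well→Ref (+1); total 1.
Path Well→r2→Ref (+1); total 2.
Path Well→r3→Ref (+1); total 3.
Path Well→r4→Ref (+1); total 4.
Path Well→r6→Ref (+1); total 5.
Path Well→r8→Ref (+1); total 6.
No residual Well→Ref path; max flow = 6.
Certifying cut of size 6: {Well→Ref, Well→r2, Well→r3, Well→r6, r4→Ref, r8→Ref}.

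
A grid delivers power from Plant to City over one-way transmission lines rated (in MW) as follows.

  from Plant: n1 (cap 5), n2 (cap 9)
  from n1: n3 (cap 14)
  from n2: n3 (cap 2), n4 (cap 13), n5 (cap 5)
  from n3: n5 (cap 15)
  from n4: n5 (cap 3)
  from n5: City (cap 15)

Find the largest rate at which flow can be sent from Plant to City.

14

Augment Plant→n2→n5→City: bottleneck 5, flow now 5.
Augment Plant→n1→n3→n5→City: bottleneck 5, flow now 10.
Augment Plant→n2→n3→n5→City: bottleneck 2, flow now 12.
Augment Plant→n2→n4→n5→City: bottleneck 2, flow now 14.
No augmenting path remains; maximum flow = 14.
In the residual graph, reachable from Plant: {Plant}.
Min-cut edges: Plant→n1 (5), Plant→n2 (9); capacity 5 + 9 = 14.
This cut is saturated, so no flow can exceed 14.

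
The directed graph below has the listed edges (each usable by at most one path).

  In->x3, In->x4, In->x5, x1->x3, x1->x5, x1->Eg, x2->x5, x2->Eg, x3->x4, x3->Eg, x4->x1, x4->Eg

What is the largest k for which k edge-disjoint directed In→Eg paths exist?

Assign every edge capacity 1; by Menger, the answer equals the max flow.
Path In→x3→Eg (+1); total 1.
Path In→x4→Eg (+1); total 2.
No residual In→Eg path; max flow = 2.
Certifying cut of size 2: {In→x3, In→x4}.

2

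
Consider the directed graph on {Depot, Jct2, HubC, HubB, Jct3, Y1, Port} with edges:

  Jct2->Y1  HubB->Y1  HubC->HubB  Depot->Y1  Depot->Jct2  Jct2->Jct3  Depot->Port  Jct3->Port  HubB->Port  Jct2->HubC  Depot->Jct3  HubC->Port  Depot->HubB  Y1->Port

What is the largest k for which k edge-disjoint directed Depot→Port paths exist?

Assign every edge capacity 1; by Menger, the answer equals the max flow.
Path Depot→Port (+1); total 1.
Path Depot→HubB→Port (+1); total 2.
Path Depot→Jct3→Port (+1); total 3.
Path Depot→Y1→Port (+1); total 4.
Path Depot→Jct2→HubC→Port (+1); total 5.
No residual Depot→Port path; max flow = 5.
Certifying cut of size 5: {Depot→HubB, Depot→Jct2, Depot→Jct3, Depot→Port, Depot→Y1}.

5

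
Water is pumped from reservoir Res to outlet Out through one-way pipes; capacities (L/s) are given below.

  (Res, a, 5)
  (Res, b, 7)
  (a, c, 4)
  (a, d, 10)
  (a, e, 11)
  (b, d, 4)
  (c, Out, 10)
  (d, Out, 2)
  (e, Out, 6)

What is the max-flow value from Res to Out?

Augment Res→a→c→Out: bottleneck 4, flow now 4.
Augment Res→a→d→Out: bottleneck 1, flow now 5.
Augment Res→b→d→Out: bottleneck 1, flow now 6.
Augment Res→b→d→a→e→Out: bottleneck 1, flow now 7. (uses reverse residual edge)
No augmenting path remains; maximum flow = 7.
In the residual graph, reachable from Res: {Res, b, d}.
Min-cut edges: Res→a (5), d→Out (2); capacity 5 + 2 = 7.
This cut is saturated, so no flow can exceed 7.

7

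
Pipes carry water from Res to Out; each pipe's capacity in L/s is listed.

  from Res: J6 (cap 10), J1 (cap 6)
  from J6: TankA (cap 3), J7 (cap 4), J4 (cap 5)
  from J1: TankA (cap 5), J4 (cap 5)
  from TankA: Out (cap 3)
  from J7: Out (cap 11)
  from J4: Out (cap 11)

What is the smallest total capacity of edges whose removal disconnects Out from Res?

Augment Res→J6→TankA→Out: bottleneck 3, flow now 3.
Augment Res→J6→J7→Out: bottleneck 4, flow now 7.
Augment Res→J6→J4→Out: bottleneck 3, flow now 10.
Augment Res→J1→J4→Out: bottleneck 5, flow now 15.
Augment Res→J1→TankA→J6→J4→Out: bottleneck 1, flow now 16. (uses reverse residual edge)
No augmenting path remains; maximum flow = 16.
By max-flow min-cut, the minimum cut capacity equals the max flow.
In the residual graph, reachable from Res: {Res}.
Min-cut edges: Res→J6 (10), Res→J1 (6); capacity 10 + 6 = 16.

16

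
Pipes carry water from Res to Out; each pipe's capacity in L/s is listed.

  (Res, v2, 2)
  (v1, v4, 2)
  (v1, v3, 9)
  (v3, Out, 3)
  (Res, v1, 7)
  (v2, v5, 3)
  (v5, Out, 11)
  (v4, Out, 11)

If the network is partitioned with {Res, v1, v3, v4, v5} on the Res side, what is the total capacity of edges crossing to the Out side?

27

Edges leaving {Res, v1, v3, v4, v5}: Res→v2 (2), v3→Out (3), v4→Out (11), v5→Out (11).
Cut capacity = 2 + 3 + 11 + 11 = 27.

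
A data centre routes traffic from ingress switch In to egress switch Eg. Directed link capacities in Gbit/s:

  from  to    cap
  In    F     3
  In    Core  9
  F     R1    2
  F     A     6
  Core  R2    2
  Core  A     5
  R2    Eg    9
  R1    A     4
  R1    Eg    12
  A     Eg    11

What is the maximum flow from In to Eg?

10

Augment In→F→R1→Eg: bottleneck 2, flow now 2.
Augment In→F→A→Eg: bottleneck 1, flow now 3.
Augment In→Core→R2→Eg: bottleneck 2, flow now 5.
Augment In→Core→A→Eg: bottleneck 5, flow now 10.
No augmenting path remains; maximum flow = 10.
In the residual graph, reachable from In: {In, Core}.
Min-cut edges: In→F (3), Core→R2 (2), Core→A (5); capacity 3 + 2 + 5 = 10.
This cut is saturated, so no flow can exceed 10.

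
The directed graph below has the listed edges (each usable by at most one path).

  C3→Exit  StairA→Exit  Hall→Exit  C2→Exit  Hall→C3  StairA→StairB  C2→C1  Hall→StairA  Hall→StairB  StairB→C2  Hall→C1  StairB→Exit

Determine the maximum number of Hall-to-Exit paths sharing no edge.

4

Assign every edge capacity 1; by Menger, the answer equals the max flow.
Path Hall→Exit (+1); total 1.
Path Hall→StairA→Exit (+1); total 2.
Path Hall→C3→Exit (+1); total 3.
Path Hall→StairB→Exit (+1); total 4.
No residual Hall→Exit path; max flow = 4.
Certifying cut of size 4: {Hall→C3, Hall→Exit, Hall→StairA, Hall→StairB}.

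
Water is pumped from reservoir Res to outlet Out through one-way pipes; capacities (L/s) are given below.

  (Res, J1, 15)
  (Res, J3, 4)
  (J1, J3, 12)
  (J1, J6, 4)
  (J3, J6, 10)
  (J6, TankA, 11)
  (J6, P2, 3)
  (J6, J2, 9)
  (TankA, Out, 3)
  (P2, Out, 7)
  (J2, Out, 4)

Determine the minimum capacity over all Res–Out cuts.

Augment Res→J1→J6→TankA→Out: bottleneck 3, flow now 3.
Augment Res→J1→J6→P2→Out: bottleneck 1, flow now 4.
Augment Res→J3→J6→P2→Out: bottleneck 2, flow now 6.
Augment Res→J3→J6→J2→Out: bottleneck 2, flow now 8.
Augment Res→J1→J3→J6→J2→Out: bottleneck 2, flow now 10.
No augmenting path remains; maximum flow = 10.
By max-flow min-cut, the minimum cut capacity equals the max flow.
In the residual graph, reachable from Res: {Res, J1, J3, J6, TankA, J2}.
Min-cut edges: J6→P2 (3), TankA→Out (3), J2→Out (4); capacity 3 + 3 + 4 = 10.

10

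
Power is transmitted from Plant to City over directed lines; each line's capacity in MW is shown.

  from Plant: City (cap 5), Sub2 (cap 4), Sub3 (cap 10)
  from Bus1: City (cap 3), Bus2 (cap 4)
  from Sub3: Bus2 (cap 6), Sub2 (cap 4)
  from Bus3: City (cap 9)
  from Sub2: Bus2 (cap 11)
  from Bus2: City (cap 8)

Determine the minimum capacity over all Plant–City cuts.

13

Augment Plant→City: bottleneck 5, flow now 5.
Augment Plant→Sub3→Bus2→City: bottleneck 6, flow now 11.
Augment Plant→Sub2→Bus2→City: bottleneck 2, flow now 13.
No augmenting path remains; maximum flow = 13.
By max-flow min-cut, the minimum cut capacity equals the max flow.
In the residual graph, reachable from Plant: {Plant, Sub3, Sub2, Bus2}.
Min-cut edges: Plant→City (5), Bus2→City (8); capacity 5 + 8 = 13.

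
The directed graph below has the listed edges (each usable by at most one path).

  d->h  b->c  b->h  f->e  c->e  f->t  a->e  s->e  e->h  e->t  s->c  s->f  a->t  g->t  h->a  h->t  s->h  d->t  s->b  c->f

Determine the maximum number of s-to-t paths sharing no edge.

Assign every edge capacity 1; by Menger, the answer equals the max flow.
Path s→e→t (+1); total 1.
Path s→f→t (+1); total 2.
Path s→h→t (+1); total 3.
Path s→b→h→a→t (+1); total 4.
No residual s→t path; max flow = 4.
Certifying cut of size 4: {e→t, f→t, h→a, h→t}.

4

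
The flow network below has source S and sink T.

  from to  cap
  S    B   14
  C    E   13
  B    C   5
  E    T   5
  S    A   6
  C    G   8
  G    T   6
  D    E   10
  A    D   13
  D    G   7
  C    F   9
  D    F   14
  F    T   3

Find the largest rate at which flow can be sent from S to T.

11

Augment S→A→D→E→T: bottleneck 5, flow now 5.
Augment S→A→D→F→T: bottleneck 1, flow now 6.
Augment S→B→C→F→T: bottleneck 2, flow now 8.
Augment S→B→C→G→T: bottleneck 3, flow now 11.
No augmenting path remains; maximum flow = 11.
In the residual graph, reachable from S: {S, B}.
Min-cut edges: S→A (6), B→C (5); capacity 6 + 5 = 11.
This cut is saturated, so no flow can exceed 11.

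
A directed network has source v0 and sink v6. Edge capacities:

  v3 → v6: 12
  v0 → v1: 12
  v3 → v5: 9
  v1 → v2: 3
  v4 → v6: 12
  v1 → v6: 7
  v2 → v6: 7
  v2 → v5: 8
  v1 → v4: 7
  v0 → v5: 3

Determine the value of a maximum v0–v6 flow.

Augment v0→v1→v6: bottleneck 7, flow now 7.
Augment v0→v1→v2→v6: bottleneck 3, flow now 10.
Augment v0→v1→v4→v6: bottleneck 2, flow now 12.
No augmenting path remains; maximum flow = 12.
In the residual graph, reachable from v0: {v0, v5}.
Min-cut edges: v0→v1 (12); capacity 12 = 12.
This cut is saturated, so no flow can exceed 12.

12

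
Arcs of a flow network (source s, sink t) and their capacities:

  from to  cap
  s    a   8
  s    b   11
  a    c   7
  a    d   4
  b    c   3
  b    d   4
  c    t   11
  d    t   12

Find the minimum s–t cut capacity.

Augment s→a→c→t: bottleneck 7, flow now 7.
Augment s→a→d→t: bottleneck 1, flow now 8.
Augment s→b→c→t: bottleneck 3, flow now 11.
Augment s→b→d→t: bottleneck 4, flow now 15.
No augmenting path remains; maximum flow = 15.
By max-flow min-cut, the minimum cut capacity equals the max flow.
In the residual graph, reachable from s: {s, b}.
Min-cut edges: s→a (8), b→c (3), b→d (4); capacity 8 + 3 + 4 = 15.

15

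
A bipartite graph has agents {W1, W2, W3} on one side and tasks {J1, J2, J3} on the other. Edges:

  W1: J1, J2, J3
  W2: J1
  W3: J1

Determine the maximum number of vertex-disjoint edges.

Unit-capacity flow: source→left, listed edges, right→sink; max matching = max flow.
Augmenting path W1→J1 (+1); matched 1.
Augmenting path W2→J1→W1→J2 (+1); matched 2.
No augmenting path remains; maximum matching = 2.
König certificate: {W1, J1} is a vertex cover of size 2 (every listed pair touches it), so no matching can be larger.

2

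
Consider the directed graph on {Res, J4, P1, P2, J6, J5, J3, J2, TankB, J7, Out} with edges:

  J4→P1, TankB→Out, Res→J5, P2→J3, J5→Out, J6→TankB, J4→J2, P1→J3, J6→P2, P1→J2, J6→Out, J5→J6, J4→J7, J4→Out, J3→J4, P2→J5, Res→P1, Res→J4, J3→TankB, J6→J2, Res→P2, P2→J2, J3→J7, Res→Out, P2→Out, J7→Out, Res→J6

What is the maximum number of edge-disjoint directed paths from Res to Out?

Assign every edge capacity 1; by Menger, the answer equals the max flow.
Path Res→Out (+1); total 1.
Path Res→J4→Out (+1); total 2.
Path Res→P2→Out (+1); total 3.
Path Res→J6→Out (+1); total 4.
Path Res→J5→Out (+1); total 5.
Path Res→P1→J3→TankB→Out (+1); total 6.
No residual Res→Out path; max flow = 6.
Certifying cut of size 6: {Res→J4, Res→J5, Res→J6, Res→Out, Res→P1, Res→P2}.

6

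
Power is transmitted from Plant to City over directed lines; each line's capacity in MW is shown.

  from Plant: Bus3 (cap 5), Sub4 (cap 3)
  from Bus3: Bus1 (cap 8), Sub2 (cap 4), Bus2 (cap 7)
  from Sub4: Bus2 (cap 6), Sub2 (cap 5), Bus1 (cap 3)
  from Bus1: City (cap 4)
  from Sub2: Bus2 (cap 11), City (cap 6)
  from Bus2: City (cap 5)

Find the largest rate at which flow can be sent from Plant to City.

8

Augment Plant→Bus3→Bus1→City: bottleneck 4, flow now 4.
Augment Plant→Bus3→Sub2→City: bottleneck 1, flow now 5.
Augment Plant→Sub4→Sub2→City: bottleneck 3, flow now 8.
No augmenting path remains; maximum flow = 8.
In the residual graph, reachable from Plant: {Plant}.
Min-cut edges: Plant→Bus3 (5), Plant→Sub4 (3); capacity 5 + 3 = 8.
This cut is saturated, so no flow can exceed 8.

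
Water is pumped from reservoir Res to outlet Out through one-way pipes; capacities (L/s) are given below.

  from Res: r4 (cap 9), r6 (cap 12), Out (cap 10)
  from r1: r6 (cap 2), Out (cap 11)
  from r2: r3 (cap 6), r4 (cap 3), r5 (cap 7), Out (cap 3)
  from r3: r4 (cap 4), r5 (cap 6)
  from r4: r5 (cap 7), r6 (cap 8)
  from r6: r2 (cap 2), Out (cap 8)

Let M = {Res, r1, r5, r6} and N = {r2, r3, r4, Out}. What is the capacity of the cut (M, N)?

40

Edges leaving {Res, r1, r5, r6}: Res→r4 (9), Res→Out (10), r1→Out (11), r6→r2 (2), r6→Out (8).
Cut capacity = 9 + 10 + 11 + 2 + 8 = 40.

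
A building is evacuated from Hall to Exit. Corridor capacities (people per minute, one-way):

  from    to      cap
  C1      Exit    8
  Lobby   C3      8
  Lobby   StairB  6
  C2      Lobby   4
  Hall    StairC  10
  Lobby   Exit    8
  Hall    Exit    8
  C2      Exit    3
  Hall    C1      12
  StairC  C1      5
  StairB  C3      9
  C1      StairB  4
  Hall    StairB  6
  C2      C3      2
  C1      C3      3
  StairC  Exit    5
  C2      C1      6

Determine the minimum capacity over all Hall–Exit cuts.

21

Augment Hall→Exit: bottleneck 8, flow now 8.
Augment Hall→StairC→Exit: bottleneck 5, flow now 13.
Augment Hall→C1→Exit: bottleneck 8, flow now 21.
No augmenting path remains; maximum flow = 21.
By max-flow min-cut, the minimum cut capacity equals the max flow.
In the residual graph, reachable from Hall: {Hall, StairC, C1, StairB, C3}.
Min-cut edges: Hall→Exit (8), StairC→Exit (5), C1→Exit (8); capacity 8 + 5 + 8 = 21.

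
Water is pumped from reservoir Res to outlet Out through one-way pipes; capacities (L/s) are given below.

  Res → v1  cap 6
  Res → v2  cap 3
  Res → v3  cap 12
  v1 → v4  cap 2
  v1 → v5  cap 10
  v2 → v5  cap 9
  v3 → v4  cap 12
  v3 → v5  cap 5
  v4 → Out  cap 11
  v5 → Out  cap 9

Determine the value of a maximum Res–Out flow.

Augment Res→v1→v4→Out: bottleneck 2, flow now 2.
Augment Res→v1→v5→Out: bottleneck 4, flow now 6.
Augment Res→v2→v5→Out: bottleneck 3, flow now 9.
Augment Res→v3→v4→Out: bottleneck 9, flow now 18.
Augment Res→v3→v5→Out: bottleneck 2, flow now 20.
No augmenting path remains; maximum flow = 20.
In the residual graph, reachable from Res: {Res, v1, v2, v3, v4, v5}.
Min-cut edges: v4→Out (11), v5→Out (9); capacity 11 + 9 = 20.
This cut is saturated, so no flow can exceed 20.

20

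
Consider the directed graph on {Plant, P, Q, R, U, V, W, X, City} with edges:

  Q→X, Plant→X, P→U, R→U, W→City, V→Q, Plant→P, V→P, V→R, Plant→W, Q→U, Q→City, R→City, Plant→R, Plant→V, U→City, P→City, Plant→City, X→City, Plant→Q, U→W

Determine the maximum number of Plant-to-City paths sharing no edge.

Assign every edge capacity 1; by Menger, the answer equals the max flow.
Path Plant→City (+1); total 1.
Path Plant→P→City (+1); total 2.
Path Plant→Q→City (+1); total 3.
Path Plant→R→City (+1); total 4.
Path Plant→W→City (+1); total 5.
Path Plant→X→City (+1); total 6.
Path Plant→V→P→U→City (+1); total 7.
No residual Plant→City path; max flow = 7.
Certifying cut of size 7: {Plant→City, Plant→P, Plant→Q, Plant→R, Plant→V, Plant→W, Plant→X}.

7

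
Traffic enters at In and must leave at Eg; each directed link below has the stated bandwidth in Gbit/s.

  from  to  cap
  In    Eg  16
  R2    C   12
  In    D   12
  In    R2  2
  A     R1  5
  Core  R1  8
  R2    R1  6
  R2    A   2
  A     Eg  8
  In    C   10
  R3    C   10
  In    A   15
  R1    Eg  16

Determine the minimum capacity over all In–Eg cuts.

Augment In→Eg: bottleneck 16, flow now 16.
Augment In→A→Eg: bottleneck 8, flow now 24.
Augment In→R2→R1→Eg: bottleneck 2, flow now 26.
Augment In→A→R1→Eg: bottleneck 5, flow now 31.
No augmenting path remains; maximum flow = 31.
By max-flow min-cut, the minimum cut capacity equals the max flow.
In the residual graph, reachable from In: {In, C, D, A}.
Min-cut edges: In→R2 (2), In→Eg (16), A→R1 (5), A→Eg (8); capacity 2 + 16 + 5 + 8 = 31.

31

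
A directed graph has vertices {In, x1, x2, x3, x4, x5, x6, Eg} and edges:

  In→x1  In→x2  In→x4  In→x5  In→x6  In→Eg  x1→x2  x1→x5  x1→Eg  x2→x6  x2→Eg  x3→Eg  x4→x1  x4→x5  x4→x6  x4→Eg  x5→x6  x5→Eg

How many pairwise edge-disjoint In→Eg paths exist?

Assign every edge capacity 1; by Menger, the answer equals the max flow.
Path In→Eg (+1); total 1.
Path In→x1→Eg (+1); total 2.
Path In→x2→Eg (+1); total 3.
Path In→x4→Eg (+1); total 4.
Path In→x5→Eg (+1); total 5.
No residual In→Eg path; max flow = 5.
Certifying cut of size 5: {In→Eg, In→x1, In→x2, In→x4, In→x5}.

5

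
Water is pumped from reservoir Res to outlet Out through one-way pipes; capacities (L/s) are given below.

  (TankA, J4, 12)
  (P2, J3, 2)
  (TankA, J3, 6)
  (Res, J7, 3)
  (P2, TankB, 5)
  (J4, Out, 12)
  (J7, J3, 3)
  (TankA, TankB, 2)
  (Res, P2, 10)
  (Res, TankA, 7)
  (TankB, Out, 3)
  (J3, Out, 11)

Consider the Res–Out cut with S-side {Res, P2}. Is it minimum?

Given cut capacity: 3 + 7 + 2 + 5 = 17.
Augment Res→P2→J3→Out: bottleneck 2, flow now 2.
Augment Res→P2→TankB→Out: bottleneck 3, flow now 5.
Augment Res→J7→J3→Out: bottleneck 3, flow now 8.
Augment Res→TankA→J4→Out: bottleneck 7, flow now 15.
No augmenting path remains; maximum flow = 15.
In the residual graph, reachable from Res: {Res, P2, TankB}.
Min-cut edges: Res→J7 (3), Res→TankA (7), P2→J3 (2), TankB→Out (3); capacity 3 + 7 + 2 + 3 = 15.
Cut capacity 17 exceeds the max flow 15, so it is not minimum.

No — its capacity is 17, but the minimum cut has capacity 15.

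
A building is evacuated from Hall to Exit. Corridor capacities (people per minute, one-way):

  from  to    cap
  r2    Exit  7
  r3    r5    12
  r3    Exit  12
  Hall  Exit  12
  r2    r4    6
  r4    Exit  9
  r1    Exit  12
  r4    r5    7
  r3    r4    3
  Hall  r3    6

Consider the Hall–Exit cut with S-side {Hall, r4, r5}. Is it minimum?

No — its capacity is 27, but the minimum cut has capacity 18.

Given cut capacity: 6 + 12 + 9 = 27.
Augment Hall→Exit: bottleneck 12, flow now 12.
Augment Hall→r3→Exit: bottleneck 6, flow now 18.
No augmenting path remains; maximum flow = 18.
In the residual graph, reachable from Hall: {Hall}.
Min-cut edges: Hall→r3 (6), Hall→Exit (12); capacity 6 + 12 = 18.
Cut capacity 27 exceeds the max flow 18, so it is not minimum.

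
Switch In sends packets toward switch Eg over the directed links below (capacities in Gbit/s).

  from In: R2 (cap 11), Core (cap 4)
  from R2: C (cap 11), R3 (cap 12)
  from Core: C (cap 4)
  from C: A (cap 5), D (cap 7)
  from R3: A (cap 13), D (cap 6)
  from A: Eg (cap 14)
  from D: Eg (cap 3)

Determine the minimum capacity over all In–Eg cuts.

Augment In→R2→C→A→Eg: bottleneck 5, flow now 5.
Augment In→R2→C→D→Eg: bottleneck 3, flow now 8.
Augment In→R2→R3→A→Eg: bottleneck 3, flow now 11.
Augment In→Core→C→R2→R3→A→Eg: bottleneck 4, flow now 15. (uses reverse residual edge)
No augmenting path remains; maximum flow = 15.
By max-flow min-cut, the minimum cut capacity equals the max flow.
In the residual graph, reachable from In: {In}.
Min-cut edges: In→R2 (11), In→Core (4); capacity 11 + 4 = 15.

15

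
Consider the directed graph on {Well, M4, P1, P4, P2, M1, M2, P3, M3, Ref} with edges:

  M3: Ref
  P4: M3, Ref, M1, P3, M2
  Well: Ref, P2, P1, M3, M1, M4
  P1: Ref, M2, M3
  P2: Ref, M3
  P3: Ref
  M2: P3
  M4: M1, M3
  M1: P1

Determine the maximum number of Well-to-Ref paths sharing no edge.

5

Assign every edge capacity 1; by Menger, the answer equals the max flow.
Path Well→Ref (+1); total 1.
Path Well→P1→Ref (+1); total 2.
Path Well→P2→Ref (+1); total 3.
Path Well→M3→Ref (+1); total 4.
Path Well→M1→P1→M2→P3→Ref (+1); total 5.
No residual Well→Ref path; max flow = 5.
Certifying cut of size 5: {M1→P1, M3→Ref, Well→P1, Well→P2, Well→Ref}.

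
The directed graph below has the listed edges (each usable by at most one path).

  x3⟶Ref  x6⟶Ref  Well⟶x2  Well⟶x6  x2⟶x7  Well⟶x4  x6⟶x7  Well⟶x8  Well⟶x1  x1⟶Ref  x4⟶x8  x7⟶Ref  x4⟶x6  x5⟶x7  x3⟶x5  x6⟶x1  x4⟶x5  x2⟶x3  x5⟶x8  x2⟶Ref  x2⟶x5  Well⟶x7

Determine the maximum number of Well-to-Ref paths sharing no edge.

4

Assign every edge capacity 1; by Menger, the answer equals the max flow.
Path Well→x1→Ref (+1); total 1.
Path Well→x2→Ref (+1); total 2.
Path Well→x6→Ref (+1); total 3.
Path Well→x7→Ref (+1); total 4.
No residual Well→Ref path; max flow = 4.
Certifying cut of size 4: {Well→x2, x1→Ref, x6→Ref, x7→Ref}.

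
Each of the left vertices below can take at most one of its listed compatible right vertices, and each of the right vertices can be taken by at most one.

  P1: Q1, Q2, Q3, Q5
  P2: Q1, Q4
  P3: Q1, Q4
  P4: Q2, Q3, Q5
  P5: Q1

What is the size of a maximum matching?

Unit-capacity flow: source→left, listed edges, right→sink; max matching = max flow.
Augmenting path P1→Q1 (+1); matched 1.
Augmenting path P2→Q4 (+1); matched 2.
Augmenting path P4→Q2 (+1); matched 3.
Augmenting path P3→Q1→P1→Q3 (+1); matched 4.
No augmenting path remains; maximum matching = 4.
König certificate: {P1, P4, Q1, Q4} is a vertex cover of size 4 (every listed pair touches it), so no matching can be larger.

4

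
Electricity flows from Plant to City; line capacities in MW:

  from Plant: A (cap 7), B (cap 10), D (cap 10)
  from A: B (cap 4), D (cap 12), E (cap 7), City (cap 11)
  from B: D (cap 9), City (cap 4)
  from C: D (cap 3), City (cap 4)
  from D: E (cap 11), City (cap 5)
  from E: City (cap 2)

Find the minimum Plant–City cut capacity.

Augment Plant→A→City: bottleneck 7, flow now 7.
Augment Plant→B→City: bottleneck 4, flow now 11.
Augment Plant→D→City: bottleneck 5, flow now 16.
Augment Plant→D→E→City: bottleneck 2, flow now 18.
No augmenting path remains; maximum flow = 18.
By max-flow min-cut, the minimum cut capacity equals the max flow.
In the residual graph, reachable from Plant: {Plant, B, D, E}.
Min-cut edges: Plant→A (7), B→City (4), D→City (5), E→City (2); capacity 7 + 4 + 5 + 2 = 18.

18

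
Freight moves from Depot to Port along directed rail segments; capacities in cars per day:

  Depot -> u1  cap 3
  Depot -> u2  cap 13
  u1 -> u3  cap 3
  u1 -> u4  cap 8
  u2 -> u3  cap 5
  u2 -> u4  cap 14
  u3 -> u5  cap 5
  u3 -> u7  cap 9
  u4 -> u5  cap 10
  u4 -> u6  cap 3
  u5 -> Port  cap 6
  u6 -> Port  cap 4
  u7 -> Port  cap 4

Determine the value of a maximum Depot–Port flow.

Augment Depot→u1→u3→u5→Port: bottleneck 3, flow now 3.
Augment Depot→u2→u3→u5→Port: bottleneck 2, flow now 5.
Augment Depot→u2→u3→u7→Port: bottleneck 3, flow now 8.
Augment Depot→u2→u4→u5→Port: bottleneck 1, flow now 9.
Augment Depot→u2→u4→u6→Port: bottleneck 3, flow now 12.
Augment Depot→u2→u4→u5→u3→u7→Port: bottleneck 1, flow now 13. (uses reverse residual edge)
No augmenting path remains; maximum flow = 13.
In the residual graph, reachable from Depot: {Depot, u1, u2, u3, u4, u5, u7}.
Min-cut edges: u4→u6 (3), u5→Port (6), u7→Port (4); capacity 3 + 6 + 4 = 13.
This cut is saturated, so no flow can exceed 13.

13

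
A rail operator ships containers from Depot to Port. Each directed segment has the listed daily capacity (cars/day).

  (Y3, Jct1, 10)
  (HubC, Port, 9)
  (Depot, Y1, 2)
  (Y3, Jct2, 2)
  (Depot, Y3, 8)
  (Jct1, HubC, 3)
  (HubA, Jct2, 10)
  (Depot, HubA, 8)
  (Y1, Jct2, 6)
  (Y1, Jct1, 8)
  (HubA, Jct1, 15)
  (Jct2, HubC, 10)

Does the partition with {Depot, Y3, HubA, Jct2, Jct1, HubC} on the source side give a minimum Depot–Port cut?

No — its capacity is 11, but the minimum cut has capacity 9.

Given cut capacity: 2 + 9 = 11.
Augment Depot→Y1→Jct2→HubC→Port: bottleneck 2, flow now 2.
Augment Depot→Y3→Jct2→HubC→Port: bottleneck 2, flow now 4.
Augment Depot→Y3→Jct1→HubC→Port: bottleneck 3, flow now 7.
Augment Depot→HubA→Jct2→HubC→Port: bottleneck 2, flow now 9.
No augmenting path remains; maximum flow = 9.
In the residual graph, reachable from Depot: {Depot, Y1, Y3, HubA, Jct2, Jct1, HubC}.
Min-cut edges: HubC→Port (9); capacity 9 = 9.
Cut capacity 11 exceeds the max flow 9, so it is not minimum.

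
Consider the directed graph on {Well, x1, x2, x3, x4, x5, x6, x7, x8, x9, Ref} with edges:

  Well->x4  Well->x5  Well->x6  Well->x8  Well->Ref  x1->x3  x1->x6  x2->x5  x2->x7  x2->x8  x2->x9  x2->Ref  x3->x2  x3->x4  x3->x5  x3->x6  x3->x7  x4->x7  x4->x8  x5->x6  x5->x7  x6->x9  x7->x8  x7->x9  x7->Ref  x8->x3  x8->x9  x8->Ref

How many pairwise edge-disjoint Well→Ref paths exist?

Assign every edge capacity 1; by Menger, the answer equals the max flow.
Path Well→Ref (+1); total 1.
Path Well→x8→Ref (+1); total 2.
Path Well→x4→x7→Ref (+1); total 3.
Path Well→x5→x7→x8→x3→x2→Ref (+1); total 4.
No residual Well→Ref path; max flow = 4.
Certifying cut of size 4: {Well→Ref, Well→x4, Well→x5, Well→x8}.

4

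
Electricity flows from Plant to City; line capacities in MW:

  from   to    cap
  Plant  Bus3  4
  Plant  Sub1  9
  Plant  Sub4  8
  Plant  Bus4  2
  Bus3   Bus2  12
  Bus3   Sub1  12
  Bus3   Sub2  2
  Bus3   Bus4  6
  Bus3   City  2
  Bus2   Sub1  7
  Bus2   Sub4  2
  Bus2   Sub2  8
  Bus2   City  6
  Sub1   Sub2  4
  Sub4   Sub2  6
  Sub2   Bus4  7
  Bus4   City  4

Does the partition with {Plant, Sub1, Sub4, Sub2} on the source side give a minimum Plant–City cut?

No — its capacity is 13, but the minimum cut has capacity 8.

Given cut capacity: 4 + 2 + 7 = 13.
Augment Plant→Bus3→City: bottleneck 2, flow now 2.
Augment Plant→Bus4→City: bottleneck 2, flow now 4.
Augment Plant→Bus3→Bus2→City: bottleneck 2, flow now 6.
Augment Plant→Sub1→Sub2→Bus4→City: bottleneck 2, flow now 8.
No augmenting path remains; maximum flow = 8.
In the residual graph, reachable from Plant: {Plant, Sub1, Sub4, Sub2, Bus4}.
Min-cut edges: Plant→Bus3 (4), Bus4→City (4); capacity 4 + 4 = 8.
Cut capacity 13 exceeds the max flow 8, so it is not minimum.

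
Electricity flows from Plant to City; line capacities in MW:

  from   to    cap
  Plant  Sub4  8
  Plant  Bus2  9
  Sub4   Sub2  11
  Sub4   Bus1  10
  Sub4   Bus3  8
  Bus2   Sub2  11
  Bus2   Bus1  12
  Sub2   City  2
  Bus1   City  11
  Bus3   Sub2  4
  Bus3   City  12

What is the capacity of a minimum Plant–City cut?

17

Augment Plant→Sub4→Sub2→City: bottleneck 2, flow now 2.
Augment Plant→Sub4→Bus1→City: bottleneck 6, flow now 8.
Augment Plant→Bus2→Bus1→City: bottleneck 5, flow now 13.
Augment Plant→Bus2→Sub2→Sub4→Bus3→City: bottleneck 2, flow now 15. (uses reverse residual edge)
Augment Plant→Bus2→Bus1→Sub4→Bus3→City: bottleneck 2, flow now 17. (uses reverse residual edge)
No augmenting path remains; maximum flow = 17.
By max-flow min-cut, the minimum cut capacity equals the max flow.
In the residual graph, reachable from Plant: {Plant}.
Min-cut edges: Plant→Sub4 (8), Plant→Bus2 (9); capacity 8 + 9 = 17.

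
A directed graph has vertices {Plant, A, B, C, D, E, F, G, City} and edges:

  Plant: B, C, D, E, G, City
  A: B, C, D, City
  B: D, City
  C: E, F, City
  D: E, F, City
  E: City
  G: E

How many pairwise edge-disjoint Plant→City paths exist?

5

Assign every edge capacity 1; by Menger, the answer equals the max flow.
Path Plant→City (+1); total 1.
Path Plant→B→City (+1); total 2.
Path Plant→C→City (+1); total 3.
Path Plant→D→City (+1); total 4.
Path Plant→E→City (+1); total 5.
No residual Plant→City path; max flow = 5.
Certifying cut of size 5: {E→City, Plant→B, Plant→C, Plant→City, Plant→D}.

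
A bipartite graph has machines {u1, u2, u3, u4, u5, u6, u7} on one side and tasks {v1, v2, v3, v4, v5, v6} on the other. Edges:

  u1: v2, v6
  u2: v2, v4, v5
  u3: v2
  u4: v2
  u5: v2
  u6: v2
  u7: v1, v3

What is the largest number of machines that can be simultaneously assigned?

Unit-capacity flow: source→left, listed edges, right→sink; max matching = max flow.
Augmenting path u1→v2 (+1); matched 1.
Augmenting path u2→v4 (+1); matched 2.
Augmenting path u7→v1 (+1); matched 3.
Augmenting path u3→v2→u1→v6 (+1); matched 4.
No augmenting path remains; maximum matching = 4.
König certificate: {u1, u2, u7, v2} is a vertex cover of size 4 (every listed pair touches it), so no matching can be larger.

4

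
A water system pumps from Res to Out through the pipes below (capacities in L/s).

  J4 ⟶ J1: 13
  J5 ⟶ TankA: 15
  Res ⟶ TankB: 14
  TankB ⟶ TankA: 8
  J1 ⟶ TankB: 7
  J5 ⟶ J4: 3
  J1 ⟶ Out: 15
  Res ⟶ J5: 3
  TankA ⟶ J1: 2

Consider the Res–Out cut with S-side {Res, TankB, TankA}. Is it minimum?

Yes — it is a minimum cut (capacity 5).

Given cut capacity: 3 + 2 = 5.
Augment Res→TankB→TankA→J1→Out: bottleneck 2, flow now 2.
Augment Res→J5→J4→J1→Out: bottleneck 3, flow now 5.
No augmenting path remains; maximum flow = 5.
Cut capacity 5 equals the max flow, so it is a minimum cut.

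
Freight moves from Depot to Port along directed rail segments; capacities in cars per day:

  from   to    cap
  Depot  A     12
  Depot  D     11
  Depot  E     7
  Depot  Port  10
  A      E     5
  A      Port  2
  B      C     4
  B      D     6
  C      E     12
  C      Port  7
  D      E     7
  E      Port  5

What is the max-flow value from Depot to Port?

Augment Depot→Port: bottleneck 10, flow now 10.
Augment Depot→A→Port: bottleneck 2, flow now 12.
Augment Depot→E→Port: bottleneck 5, flow now 17.
No augmenting path remains; maximum flow = 17.
In the residual graph, reachable from Depot: {Depot, A, D, E}.
Min-cut edges: Depot→Port (10), A→Port (2), E→Port (5); capacity 10 + 2 + 5 = 17.
This cut is saturated, so no flow can exceed 17.

17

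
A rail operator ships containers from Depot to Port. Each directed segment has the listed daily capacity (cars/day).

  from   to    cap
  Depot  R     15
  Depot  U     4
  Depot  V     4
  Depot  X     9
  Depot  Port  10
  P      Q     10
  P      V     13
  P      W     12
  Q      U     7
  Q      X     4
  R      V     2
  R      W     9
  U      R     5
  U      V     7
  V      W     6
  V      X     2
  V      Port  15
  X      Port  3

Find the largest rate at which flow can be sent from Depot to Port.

23

Augment Depot→Port: bottleneck 10, flow now 10.
Augment Depot→V→Port: bottleneck 4, flow now 14.
Augment Depot→X→Port: bottleneck 3, flow now 17.
Augment Depot→R→V→Port: bottleneck 2, flow now 19.
Augment Depot→U→V→Port: bottleneck 4, flow now 23.
No augmenting path remains; maximum flow = 23.
In the residual graph, reachable from Depot: {Depot, R, W, X}.
Min-cut edges: Depot→U (4), Depot→V (4), Depot→Port (10), R→V (2), X→Port (3); capacity 4 + 4 + 10 + 2 + 3 = 23.
This cut is saturated, so no flow can exceed 23.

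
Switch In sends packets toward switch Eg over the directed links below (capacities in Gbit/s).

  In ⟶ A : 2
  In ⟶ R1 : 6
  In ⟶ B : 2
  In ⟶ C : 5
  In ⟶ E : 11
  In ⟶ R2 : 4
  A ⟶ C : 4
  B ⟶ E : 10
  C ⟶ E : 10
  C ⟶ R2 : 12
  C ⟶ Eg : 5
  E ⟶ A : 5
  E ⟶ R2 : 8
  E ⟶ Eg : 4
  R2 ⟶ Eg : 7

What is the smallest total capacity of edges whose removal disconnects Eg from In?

Augment In→C→Eg: bottleneck 5, flow now 5.
Augment In→E→Eg: bottleneck 4, flow now 9.
Augment In→R2→Eg: bottleneck 4, flow now 13.
Augment In→E→R2→Eg: bottleneck 3, flow now 16.
No augmenting path remains; maximum flow = 16.
By max-flow min-cut, the minimum cut capacity equals the max flow.
In the residual graph, reachable from In: {In, A, R1, B, C, E, R2}.
Min-cut edges: C→Eg (5), E→Eg (4), R2→Eg (7); capacity 5 + 4 + 7 = 16.

16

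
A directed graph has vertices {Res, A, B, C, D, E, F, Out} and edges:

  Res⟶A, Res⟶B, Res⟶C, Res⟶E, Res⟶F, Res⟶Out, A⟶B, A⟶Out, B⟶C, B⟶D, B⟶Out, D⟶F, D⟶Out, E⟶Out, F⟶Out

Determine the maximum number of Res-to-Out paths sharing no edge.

5

Assign every edge capacity 1; by Menger, the answer equals the max flow.
Path Res→Out (+1); total 1.
Path Res→A→Out (+1); total 2.
Path Res→B→Out (+1); total 3.
Path Res→E→Out (+1); total 4.
Path Res→F→Out (+1); total 5.
No residual Res→Out path; max flow = 5.
Certifying cut of size 5: {Res→A, Res→B, Res→E, Res→F, Res→Out}.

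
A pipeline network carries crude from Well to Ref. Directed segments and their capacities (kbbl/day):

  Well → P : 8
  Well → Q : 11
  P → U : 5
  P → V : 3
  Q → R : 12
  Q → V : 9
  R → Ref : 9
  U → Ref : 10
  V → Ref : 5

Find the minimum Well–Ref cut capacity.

19

Augment Well→P→U→Ref: bottleneck 5, flow now 5.
Augment Well→P→V→Ref: bottleneck 3, flow now 8.
Augment Well→Q→R→Ref: bottleneck 9, flow now 17.
Augment Well→Q→V→Ref: bottleneck 2, flow now 19.
No augmenting path remains; maximum flow = 19.
By max-flow min-cut, the minimum cut capacity equals the max flow.
In the residual graph, reachable from Well: {Well}.
Min-cut edges: Well→P (8), Well→Q (11); capacity 8 + 11 = 19.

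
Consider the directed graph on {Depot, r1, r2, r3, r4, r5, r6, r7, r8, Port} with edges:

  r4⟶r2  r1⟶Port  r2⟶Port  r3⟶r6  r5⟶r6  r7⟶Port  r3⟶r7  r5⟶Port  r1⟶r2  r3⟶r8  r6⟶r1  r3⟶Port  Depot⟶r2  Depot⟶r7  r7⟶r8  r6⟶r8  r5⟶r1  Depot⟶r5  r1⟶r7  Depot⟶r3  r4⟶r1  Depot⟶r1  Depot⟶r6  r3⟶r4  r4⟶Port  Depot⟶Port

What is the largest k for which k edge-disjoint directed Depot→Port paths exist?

Assign every edge capacity 1; by Menger, the answer equals the max flow.
Path Depot→Port (+1); total 1.
Path Depot→r1→Port (+1); total 2.
Path Depot→r2→Port (+1); total 3.
Path Depot→r3→Port (+1); total 4.
Path Depot→r5→Port (+1); total 5.
Path Depot→r7→Port (+1); total 6.
No residual Depot→Port path; max flow = 6.
Certifying cut of size 6: {Depot→Port, Depot→r3, Depot→r5, r1→Port, r2→Port, r7→Port}.

6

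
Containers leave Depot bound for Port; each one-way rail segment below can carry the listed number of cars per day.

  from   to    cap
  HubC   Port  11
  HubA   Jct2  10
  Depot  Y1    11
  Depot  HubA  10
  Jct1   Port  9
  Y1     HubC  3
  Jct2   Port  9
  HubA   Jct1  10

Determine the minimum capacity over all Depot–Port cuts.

Augment Depot→Y1→HubC→Port: bottleneck 3, flow now 3.
Augment Depot→HubA→Jct2→Port: bottleneck 9, flow now 12.
Augment Depot→HubA→Jct1→Port: bottleneck 1, flow now 13.
No augmenting path remains; maximum flow = 13.
By max-flow min-cut, the minimum cut capacity equals the max flow.
In the residual graph, reachable from Depot: {Depot, Y1}.
Min-cut edges: Depot→HubA (10), Y1→HubC (3); capacity 10 + 3 = 13.

13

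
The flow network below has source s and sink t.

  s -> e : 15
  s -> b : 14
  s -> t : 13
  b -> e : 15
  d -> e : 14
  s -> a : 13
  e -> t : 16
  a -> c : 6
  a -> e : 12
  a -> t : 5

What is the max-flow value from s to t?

34

Augment s→t: bottleneck 13, flow now 13.
Augment s→a→t: bottleneck 5, flow now 18.
Augment s→e→t: bottleneck 15, flow now 33.
Augment s→a→e→t: bottleneck 1, flow now 34.
No augmenting path remains; maximum flow = 34.
In the residual graph, reachable from s: {s, a, b, c, e}.
Min-cut edges: s→t (13), a→t (5), e→t (16); capacity 13 + 5 + 16 = 34.
This cut is saturated, so no flow can exceed 34.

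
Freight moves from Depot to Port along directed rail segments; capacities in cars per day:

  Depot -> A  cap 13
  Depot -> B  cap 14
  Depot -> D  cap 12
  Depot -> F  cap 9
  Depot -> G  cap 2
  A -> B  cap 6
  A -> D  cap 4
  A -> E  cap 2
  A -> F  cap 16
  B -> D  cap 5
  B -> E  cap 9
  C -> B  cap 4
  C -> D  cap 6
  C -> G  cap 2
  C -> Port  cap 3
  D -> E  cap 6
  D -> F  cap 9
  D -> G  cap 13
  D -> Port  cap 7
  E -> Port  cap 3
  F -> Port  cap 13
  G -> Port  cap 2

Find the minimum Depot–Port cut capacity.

25

Augment Depot→D→Port: bottleneck 7, flow now 7.
Augment Depot→F→Port: bottleneck 9, flow now 16.
Augment Depot→G→Port: bottleneck 2, flow now 18.
Augment Depot→A→E→Port: bottleneck 2, flow now 20.
Augment Depot→A→F→Port: bottleneck 4, flow now 24.
Augment Depot→B→E→Port: bottleneck 1, flow now 25.
No augmenting path remains; maximum flow = 25.
By max-flow min-cut, the minimum cut capacity equals the max flow.
In the residual graph, reachable from Depot: {Depot, A, B, D, E, F, G}.
Min-cut edges: D→Port (7), E→Port (3), F→Port (13), G→Port (2); capacity 7 + 3 + 13 + 2 = 25.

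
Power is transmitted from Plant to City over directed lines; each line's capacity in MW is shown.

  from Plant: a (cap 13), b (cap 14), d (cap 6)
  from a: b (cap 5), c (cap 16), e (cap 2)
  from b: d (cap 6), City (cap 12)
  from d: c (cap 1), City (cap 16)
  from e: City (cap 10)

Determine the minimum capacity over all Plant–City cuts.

26

Augment Plant→b→City: bottleneck 12, flow now 12.
Augment Plant→d→City: bottleneck 6, flow now 18.
Augment Plant→a→e→City: bottleneck 2, flow now 20.
Augment Plant→b→d→City: bottleneck 2, flow now 22.
Augment Plant→a→b→d→City: bottleneck 4, flow now 26.
No augmenting path remains; maximum flow = 26.
By max-flow min-cut, the minimum cut capacity equals the max flow.
In the residual graph, reachable from Plant: {Plant, a, b, c}.
Min-cut edges: Plant→d (6), a→e (2), b→d (6), b→City (12); capacity 6 + 2 + 6 + 12 = 26.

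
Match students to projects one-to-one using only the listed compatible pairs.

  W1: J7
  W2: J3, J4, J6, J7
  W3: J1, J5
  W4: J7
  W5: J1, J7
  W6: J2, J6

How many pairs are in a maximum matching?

5

Unit-capacity flow: source→left, listed edges, right→sink; max matching = max flow.
Augmenting path W1→J7 (+1); matched 1.
Augmenting path W2→J3 (+1); matched 2.
Augmenting path W3→J1 (+1); matched 3.
Augmenting path W6→J2 (+1); matched 4.
Augmenting path W5→J1→W3→J5 (+1); matched 5.
No augmenting path remains; maximum matching = 5.
König certificate: {W2, W3, W5, W6, J7} is a vertex cover of size 5 (every listed pair touches it), so no matching can be larger.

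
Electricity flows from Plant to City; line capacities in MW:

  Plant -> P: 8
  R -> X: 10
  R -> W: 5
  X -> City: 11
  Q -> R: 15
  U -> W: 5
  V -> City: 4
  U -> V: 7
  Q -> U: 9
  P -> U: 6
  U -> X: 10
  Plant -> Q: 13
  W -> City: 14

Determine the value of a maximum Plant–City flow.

Augment Plant→P→U→V→City: bottleneck 4, flow now 4.
Augment Plant→P→U→W→City: bottleneck 2, flow now 6.
Augment Plant→Q→R→W→City: bottleneck 5, flow now 11.
Augment Plant→Q→R→X→City: bottleneck 8, flow now 19.
No augmenting path remains; maximum flow = 19.
In the residual graph, reachable from Plant: {Plant, P}.
Min-cut edges: Plant→Q (13), P→U (6); capacity 13 + 6 = 19.
This cut is saturated, so no flow can exceed 19.

19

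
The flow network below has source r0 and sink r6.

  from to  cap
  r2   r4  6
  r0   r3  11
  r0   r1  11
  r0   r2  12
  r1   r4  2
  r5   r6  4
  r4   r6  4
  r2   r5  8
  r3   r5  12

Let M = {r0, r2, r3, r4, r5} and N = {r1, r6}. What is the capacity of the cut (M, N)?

19

Edges leaving {r0, r2, r3, r4, r5}: r0→r1 (11), r4→r6 (4), r5→r6 (4).
Cut capacity = 11 + 4 + 4 = 19.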